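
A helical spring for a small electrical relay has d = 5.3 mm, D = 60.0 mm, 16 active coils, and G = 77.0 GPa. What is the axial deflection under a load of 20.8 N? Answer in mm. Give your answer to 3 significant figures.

9.47 mm

k = Gd⁴/(8D³N_a) = (77.0×10³)(5.3⁴)/(8·60.0³·16) = 2.1975 N/mm
δ = F/k = 20.8 / 2.1975 = 9.4653 mm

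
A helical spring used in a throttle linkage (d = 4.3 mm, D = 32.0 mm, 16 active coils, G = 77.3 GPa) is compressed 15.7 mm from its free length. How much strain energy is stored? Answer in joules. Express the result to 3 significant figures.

0.777 J

k = Gd⁴/(8D³N_a) = (77.3×10³)(4.3⁴)/(8·32.0³·16) = 6.3008 N/mm
U = ½kδ² = 0.5 × 6.3008 × 15.7² = 776.54 N·mm = 0.77654 J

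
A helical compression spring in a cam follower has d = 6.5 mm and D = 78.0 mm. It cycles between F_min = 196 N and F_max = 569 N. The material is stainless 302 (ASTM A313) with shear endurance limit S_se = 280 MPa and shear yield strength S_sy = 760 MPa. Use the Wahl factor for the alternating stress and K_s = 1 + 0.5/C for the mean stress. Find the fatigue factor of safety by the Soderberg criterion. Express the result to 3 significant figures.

1.09

C = D/d = 78.0/6.5 = 12.0000; K_W = (4C−1)/(4C−4)+0.615/C = 1.1194; K_s = 1+0.5/C = 1.0417
F_a = (F_max−F_min)/2 = 186.5 N; F_m = (F_max+F_min)/2 = 382.5 N
τ_a = K_W·8F_aD/(πd³) = 1.1194 × 134.89 = 151 MPa
τ_m = K_s·8F_mD/(πd³) = 1.0417 × 276.65 = 288.17 MPa
Soderberg: 1/n_f = τ_a/S_se + τ_m/S_sy = 151/280 + 288.17/760 = 0.53928 + 0.37918 = 0.91845
n_f = 1/0.91845 = 1.089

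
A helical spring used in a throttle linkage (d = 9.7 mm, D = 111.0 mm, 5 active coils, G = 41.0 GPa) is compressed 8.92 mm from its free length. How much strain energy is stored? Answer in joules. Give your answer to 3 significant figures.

k = Gd⁴/(8D³N_a) = (41.0×10³)(9.7⁴)/(8·111.0³·5) = 6.635 N/mm
U = ½kδ² = 0.5 × 6.635 × 8.92² = 263.96 N·mm = 0.26396 J

0.264 J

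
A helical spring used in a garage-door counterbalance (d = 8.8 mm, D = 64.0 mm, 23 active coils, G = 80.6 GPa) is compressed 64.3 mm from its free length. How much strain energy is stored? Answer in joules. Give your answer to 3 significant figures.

20.7 J

k = Gd⁴/(8D³N_a) = (80.6×10³)(8.8⁴)/(8·64.0³·23) = 10.021 N/mm
U = ½kδ² = 0.5 × 10.021 × 64.3² = 20716 N·mm = 20.716 J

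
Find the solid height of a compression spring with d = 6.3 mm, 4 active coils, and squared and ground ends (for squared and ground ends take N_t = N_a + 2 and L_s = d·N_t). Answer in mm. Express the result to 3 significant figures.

37.8 mm

squared and ground ends: N_t = N_a + 2 = 4 + 2 = 6
L_s = d·N_t = 6.3 × 6 = 37.8 mm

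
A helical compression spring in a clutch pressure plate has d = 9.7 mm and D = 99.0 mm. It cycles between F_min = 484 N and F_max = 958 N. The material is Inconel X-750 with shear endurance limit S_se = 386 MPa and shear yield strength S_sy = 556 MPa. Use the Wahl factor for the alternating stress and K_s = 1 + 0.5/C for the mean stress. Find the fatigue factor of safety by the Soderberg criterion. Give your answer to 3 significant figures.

C = D/d = 99.0/9.7 = 10.2062; K_W = (4C−1)/(4C−4)+0.615/C = 1.1417; K_s = 1+0.5/C = 1.0490
F_a = (F_max−F_min)/2 = 237 N; F_m = (F_max+F_min)/2 = 721 N
τ_a = K_W·8F_aD/(πd³) = 1.1417 × 65.465 = 74.743 MPa
τ_m = K_s·8F_mD/(πd³) = 1.0490 × 199.16 = 208.91 MPa
Soderberg: 1/n_f = τ_a/S_se + τ_m/S_sy = 74.743/386 + 208.91/556 = 0.19363 + 0.37574 = 0.56938
n_f = 1/0.56938 = 1.756

1.76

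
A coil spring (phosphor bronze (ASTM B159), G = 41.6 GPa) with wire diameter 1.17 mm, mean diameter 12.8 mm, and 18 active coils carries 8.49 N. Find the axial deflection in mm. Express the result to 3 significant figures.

k = Gd⁴/(8D³N_a) = (41.6×10³)(1.17⁴)/(8·12.8³·18) = 0.25813 N/mm
δ = F/k = 8.49 / 0.25813 = 32.89 mm

32.9 mm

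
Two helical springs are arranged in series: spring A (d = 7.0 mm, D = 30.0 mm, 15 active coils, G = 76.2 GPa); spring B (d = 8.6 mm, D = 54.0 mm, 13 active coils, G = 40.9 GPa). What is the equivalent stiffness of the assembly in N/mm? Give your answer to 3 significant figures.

11.0 N/mm

k_A = Gd⁴/(8D³N_a) = (76.2×10³)(7.0⁴)/(8·30.0³·15) = 56.468 N/mm
k_B = Gd⁴/(8D³N_a) = (40.9×10³)(8.6⁴)/(8·54.0³·13) = 13.662 N/mm
Series: 1/k_eq = 1/56.468 + 1/13.662 = 0.090907; k_eq = 11 N/mm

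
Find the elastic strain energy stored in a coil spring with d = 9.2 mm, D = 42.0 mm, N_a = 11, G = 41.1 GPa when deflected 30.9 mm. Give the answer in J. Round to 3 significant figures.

k = Gd⁴/(8D³N_a) = (41.1×10³)(9.2⁴)/(8·42.0³·11) = 45.161 N/mm
U = ½kδ² = 0.5 × 45.161 × 30.9² = 21560 N·mm = 21.56 J

21.6 J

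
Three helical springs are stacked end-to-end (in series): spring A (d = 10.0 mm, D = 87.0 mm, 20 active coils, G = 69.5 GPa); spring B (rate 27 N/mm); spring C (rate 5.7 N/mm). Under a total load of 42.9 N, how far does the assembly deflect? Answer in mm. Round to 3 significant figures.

k_A = Gd⁴/(8D³N_a) = (69.5×10³)(10.0⁴)/(8·87.0³·20) = 6.5964 N/mm
Series: 1/k_eq = 1/6.5964 + 1/27 + 1/5.7 = 0.36407; k_eq = 2.7467 N/mm
δ = F/k_eq = 42.9/2.7467 = 15.619 mm

15.6 mm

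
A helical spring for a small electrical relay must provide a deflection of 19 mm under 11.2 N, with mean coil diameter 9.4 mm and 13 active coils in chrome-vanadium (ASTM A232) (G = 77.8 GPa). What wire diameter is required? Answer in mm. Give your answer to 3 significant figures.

Required rate k = F/δ = 11.2/19 = 0.58947 N/mm
d = (8D³N_a·k / G)^(1/4) = (8·9.4³·13·0.58947 / (77.8×10³))^0.25
  = (0.65449)^0.25 = 0.8994 mm

0.899 mm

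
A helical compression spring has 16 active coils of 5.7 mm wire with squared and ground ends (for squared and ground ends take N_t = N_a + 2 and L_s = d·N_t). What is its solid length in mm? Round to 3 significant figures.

103 mm

squared and ground ends: N_t = N_a + 2 = 16 + 2 = 18
L_s = d·N_t = 5.7 × 18 = 102.6 mm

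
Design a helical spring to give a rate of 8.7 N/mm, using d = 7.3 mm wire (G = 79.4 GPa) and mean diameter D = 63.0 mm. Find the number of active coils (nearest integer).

13

N_a = Gd⁴/(8D³k) = (79.4×10³ × 7.3⁴)/(8 × 63.0³ × 8.7)
    = 2.25482e+08 / 1.74033e+07 = 12.96 → 13 coils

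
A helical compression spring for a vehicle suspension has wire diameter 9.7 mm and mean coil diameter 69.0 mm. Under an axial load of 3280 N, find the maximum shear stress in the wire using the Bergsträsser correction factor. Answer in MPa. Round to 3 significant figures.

756 MPa

Spring index C = D/d = 69.0/9.7 = 7.1134
K_B = (4C+2)/(4C−3) = 30.454/25.454 = 1.1964
τ₀ = 8FD/(πd³) = 8·3280·69.0/(π·9.7³) = 1.81056e+06/2867.2 = 631.46 MPa
τ_max = K·τ₀ = 1.1964 × 631.46 = 755.5 MPa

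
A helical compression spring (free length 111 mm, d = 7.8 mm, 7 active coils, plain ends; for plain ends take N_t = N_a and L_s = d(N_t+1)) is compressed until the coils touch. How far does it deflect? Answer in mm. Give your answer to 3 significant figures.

N_t = 7; L_s = 7.8·8 = 62.4 mm
δ_solid = L₀ − L_s = 111 − 62.4 = 48.6 mm

48.6 mm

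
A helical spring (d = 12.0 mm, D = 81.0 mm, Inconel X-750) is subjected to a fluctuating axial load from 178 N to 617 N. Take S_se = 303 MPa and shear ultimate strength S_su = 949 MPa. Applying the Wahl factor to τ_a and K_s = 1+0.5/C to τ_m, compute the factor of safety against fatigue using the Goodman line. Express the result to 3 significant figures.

C = D/d = 81.0/12.0 = 6.7500; K_W = (4C−1)/(4C−4)+0.615/C = 1.2215; K_s = 1+0.5/C = 1.0741
F_a = (F_max−F_min)/2 = 219.5 N; F_m = (F_max+F_min)/2 = 397.5 N
τ_a = K_W·8F_aD/(πd³) = 1.2215 × 26.201 = 32.006 MPa
τ_m = K_s·8F_mD/(πd³) = 1.0741 × 47.448 = 50.963 MPa
Goodman: 1/n_f = τ_a/S_se + τ_m/S_su = 32.006/303 + 50.963/949 = 0.10563 + 0.05370 = 0.15933
n_f = 1/0.15933 = 6.276

6.28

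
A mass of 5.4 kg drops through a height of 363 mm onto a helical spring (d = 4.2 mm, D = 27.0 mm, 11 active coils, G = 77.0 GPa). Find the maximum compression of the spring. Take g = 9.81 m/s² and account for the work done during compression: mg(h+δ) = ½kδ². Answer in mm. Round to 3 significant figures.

k = Gd⁴/(8D³N_a) = (77.0×10³)(4.2⁴)/(8·27.0³·11) = 13.833 N/mm
W = mg = 5.4 × 9.81 = 52.974 N
½kδ² − Wδ − Wh = 0 → δ = (W + √(W² + 2kWh))/k
δ = (52.974 + √(2806.2 + 532002))/13.833 = (52.974 + 731.31)/13.833 = 56.697 mm

56.7 mm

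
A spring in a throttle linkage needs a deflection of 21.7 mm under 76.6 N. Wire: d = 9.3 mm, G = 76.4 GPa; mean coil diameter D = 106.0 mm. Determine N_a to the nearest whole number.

Required rate k = F/δ = 76.6/21.7 = 3.53 N/mm
N_a = Gd⁴/(8D³k) = (76.4×10³ × 9.3⁴)/(8 × 106.0³ × 3.53)
    = 5.71512e+08 / 3.36339e+07 = 16.99 → 17 coils

17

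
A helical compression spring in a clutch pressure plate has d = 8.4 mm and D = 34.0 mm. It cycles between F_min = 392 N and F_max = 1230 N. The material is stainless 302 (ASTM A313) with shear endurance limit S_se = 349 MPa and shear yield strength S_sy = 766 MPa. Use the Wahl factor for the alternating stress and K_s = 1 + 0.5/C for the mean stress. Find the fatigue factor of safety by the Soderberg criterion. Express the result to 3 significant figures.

2.39

C = D/d = 34.0/8.4 = 4.0476; K_W = (4C−1)/(4C−4)+0.615/C = 1.3980; K_s = 1+0.5/C = 1.1235
F_a = (F_max−F_min)/2 = 419 N; F_m = (F_max+F_min)/2 = 811 N
τ_a = K_W·8F_aD/(πd³) = 1.3980 × 61.206 = 85.568 MPa
τ_m = K_s·8F_mD/(πd³) = 1.1235 × 118.47 = 133.1 MPa
Soderberg: 1/n_f = τ_a/S_se + τ_m/S_sy = 85.568/349 + 133.1/766 = 0.24518 + 0.17376 = 0.41894
n_f = 1/0.41894 = 2.387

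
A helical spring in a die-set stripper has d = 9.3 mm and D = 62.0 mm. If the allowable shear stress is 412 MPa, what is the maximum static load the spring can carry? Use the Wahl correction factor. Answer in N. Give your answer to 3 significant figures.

1710 N

C = D/d = 62.0/9.3 = 6.6667
K_W = (4C−1)/(4C−4) + 0.615/C = 25.667/22.667 + 0.0923 = 1.2246
τ_max = K·8FD/(πd³) → F_max = τ_allow·πd³/(8DK)
F_max = 412·π·9.3³/(8·62.0·1.2246) = 1.0411e+06/607.4 = 1714 N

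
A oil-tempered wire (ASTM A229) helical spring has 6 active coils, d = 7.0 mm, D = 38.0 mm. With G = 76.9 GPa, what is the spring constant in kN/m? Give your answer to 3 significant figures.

k = Gd⁴/(8D³N_a) = (76.9×10³ × 7.0⁴) / (8 × 38.0³ × 6)
  = 1.84637e+08 / 2.63386e+06 = 70.101 N/mm

70.1 kN/m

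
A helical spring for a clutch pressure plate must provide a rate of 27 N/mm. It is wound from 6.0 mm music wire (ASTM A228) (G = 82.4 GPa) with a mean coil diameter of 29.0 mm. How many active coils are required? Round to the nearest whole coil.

20

N_a = Gd⁴/(8D³k) = (82.4×10³ × 6.0⁴)/(8 × 29.0³ × 27)
    = 1.0679e+08 / 5.26802e+06 = 20.27 → 20 coils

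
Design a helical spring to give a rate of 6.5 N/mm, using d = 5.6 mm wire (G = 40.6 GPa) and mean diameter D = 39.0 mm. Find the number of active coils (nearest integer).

N_a = Gd⁴/(8D³k) = (40.6×10³ × 5.6⁴)/(8 × 39.0³ × 6.5)
    = 3.99281e+07 / 3.08459e+06 = 12.94 → 13 coils

13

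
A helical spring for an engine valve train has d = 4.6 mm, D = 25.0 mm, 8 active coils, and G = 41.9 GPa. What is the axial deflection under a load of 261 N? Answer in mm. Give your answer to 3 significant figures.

13.9 mm

k = Gd⁴/(8D³N_a) = (41.9×10³)(4.6⁴)/(8·25.0³·8) = 18.761 N/mm
δ = F/k = 261 / 18.761 = 13.912 mm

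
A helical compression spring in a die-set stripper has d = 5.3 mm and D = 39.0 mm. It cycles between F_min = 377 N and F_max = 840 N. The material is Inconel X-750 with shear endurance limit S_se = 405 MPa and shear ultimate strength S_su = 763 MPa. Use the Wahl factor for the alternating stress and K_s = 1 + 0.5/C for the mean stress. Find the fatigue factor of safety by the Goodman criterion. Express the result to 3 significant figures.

0.974

C = D/d = 39.0/5.3 = 7.3585; K_W = (4C−1)/(4C−4)+0.615/C = 1.2015; K_s = 1+0.5/C = 1.0679
F_a = (F_max−F_min)/2 = 231.5 N; F_m = (F_max+F_min)/2 = 608.5 N
τ_a = K_W·8F_aD/(πd³) = 1.2015 × 154.43 = 185.55 MPa
τ_m = K_s·8F_mD/(πd³) = 1.0679 × 405.92 = 433.5 MPa
Goodman: 1/n_f = τ_a/S_se + τ_m/S_su = 185.55/405 + 433.5/763 = 0.45815 + 0.56815 = 1.0263
n_f = 1/1.0263 = 0.9744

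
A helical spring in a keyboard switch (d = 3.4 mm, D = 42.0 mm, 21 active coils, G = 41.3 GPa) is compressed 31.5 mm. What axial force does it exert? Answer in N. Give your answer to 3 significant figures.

14.0 N

k = Gd⁴/(8D³N_a) = (41.3×10³)(3.4⁴)/(8·42.0³·21) = 0.44341 N/mm
F = k·δ = 0.44341 × 31.5 = 13.968 N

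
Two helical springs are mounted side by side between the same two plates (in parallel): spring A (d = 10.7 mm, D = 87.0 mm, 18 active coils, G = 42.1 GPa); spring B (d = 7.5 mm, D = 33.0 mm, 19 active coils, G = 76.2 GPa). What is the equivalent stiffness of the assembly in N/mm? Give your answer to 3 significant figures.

50.0 N/mm

k_A = Gd⁴/(8D³N_a) = (42.1×10³)(10.7⁴)/(8·87.0³·18) = 5.8197 N/mm
k_B = Gd⁴/(8D³N_a) = (76.2×10³)(7.5⁴)/(8·33.0³·19) = 44.138 N/mm
Parallel: k_eq = 5.8197 + 44.138 = 49.958 N/mm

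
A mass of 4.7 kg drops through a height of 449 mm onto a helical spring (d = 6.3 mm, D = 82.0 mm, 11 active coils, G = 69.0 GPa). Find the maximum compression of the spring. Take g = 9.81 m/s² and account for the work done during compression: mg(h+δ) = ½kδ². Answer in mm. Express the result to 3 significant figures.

k = Gd⁴/(8D³N_a) = (69.0×10³)(6.3⁴)/(8·82.0³·11) = 2.2402 N/mm
W = mg = 4.7 × 9.81 = 46.107 N
½kδ² − Wδ − Wh = 0 → δ = (W + √(W² + 2kWh))/k
δ = (46.107 + √(2125.9 + 92753.5))/2.2402 = (46.107 + 308.02)/2.2402 = 158.08 mm

158 mm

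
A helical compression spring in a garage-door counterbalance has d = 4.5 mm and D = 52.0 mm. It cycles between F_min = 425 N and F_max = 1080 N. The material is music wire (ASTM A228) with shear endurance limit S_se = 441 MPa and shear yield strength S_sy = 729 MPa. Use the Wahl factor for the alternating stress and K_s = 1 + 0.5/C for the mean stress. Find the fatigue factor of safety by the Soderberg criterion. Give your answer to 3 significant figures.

0.360

C = D/d = 52.0/4.5 = 11.5556; K_W = (4C−1)/(4C−4)+0.615/C = 1.1243; K_s = 1+0.5/C = 1.0433
F_a = (F_max−F_min)/2 = 327.5 N; F_m = (F_max+F_min)/2 = 752.5 N
τ_a = K_W·8F_aD/(πd³) = 1.1243 × 475.9 = 535.04 MPa
τ_m = K_s·8F_mD/(πd³) = 1.0433 × 1093.5 = 1140.8 MPa
Soderberg: 1/n_f = τ_a/S_se + τ_m/S_sy = 535.04/441 + 1140.8/729 = 1.21325 + 1.56488 = 2.7781
n_f = 1/2.7781 = 0.36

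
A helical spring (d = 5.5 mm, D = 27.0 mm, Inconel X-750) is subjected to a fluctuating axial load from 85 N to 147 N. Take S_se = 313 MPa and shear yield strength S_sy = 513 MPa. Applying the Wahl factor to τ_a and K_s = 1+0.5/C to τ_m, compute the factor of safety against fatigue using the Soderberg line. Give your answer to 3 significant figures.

6.37

C = D/d = 27.0/5.5 = 4.9091; K_W = (4C−1)/(4C−4)+0.615/C = 1.3171; K_s = 1+0.5/C = 1.1019
F_a = (F_max−F_min)/2 = 31 N; F_m = (F_max+F_min)/2 = 116 N
τ_a = K_W·8F_aD/(πd³) = 1.3171 × 12.811 = 16.874 MPa
τ_m = K_s·8F_mD/(πd³) = 1.1019 × 47.937 = 52.82 MPa
Soderberg: 1/n_f = τ_a/S_se + τ_m/S_sy = 16.874/313 + 52.82/513 = 0.05391 + 0.10296 = 0.15687
n_f = 1/0.15687 = 6.375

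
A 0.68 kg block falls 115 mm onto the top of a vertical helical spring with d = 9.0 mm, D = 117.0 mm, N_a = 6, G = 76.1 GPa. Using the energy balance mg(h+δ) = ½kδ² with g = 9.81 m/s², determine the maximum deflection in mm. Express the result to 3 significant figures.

k = Gd⁴/(8D³N_a) = (76.1×10³)(9.0⁴)/(8·117.0³·6) = 6.4947 N/mm
W = mg = 0.68 × 9.81 = 6.6708 N
½kδ² − Wδ − Wh = 0 → δ = (W + √(W² + 2kWh))/k
δ = (6.6708 + √(44.5 + 9964.64))/6.4947 = (6.6708 + 100.05)/6.4947 = 16.431 mm

16.4 mm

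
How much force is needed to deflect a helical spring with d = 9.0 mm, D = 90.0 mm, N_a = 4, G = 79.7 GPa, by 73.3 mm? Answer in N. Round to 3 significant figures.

k = Gd⁴/(8D³N_a) = (79.7×10³)(9.0⁴)/(8·90.0³·4) = 22.416 N/mm
F = k·δ = 22.416 × 73.3 = 1643.1 N

1640 N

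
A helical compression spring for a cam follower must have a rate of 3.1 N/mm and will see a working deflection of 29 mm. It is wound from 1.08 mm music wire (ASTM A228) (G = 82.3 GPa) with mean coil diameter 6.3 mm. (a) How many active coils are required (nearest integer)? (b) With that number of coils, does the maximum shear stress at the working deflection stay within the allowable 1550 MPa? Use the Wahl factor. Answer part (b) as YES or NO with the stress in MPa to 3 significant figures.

(a) 18 coils; (b) YES, τ_max = 1450 MPa

N_a = Gd⁴/(8D³k) = (82.3×10³)(1.08⁴)/(8·6.3³·3.1) = 18.06 → N_a = 18
Actual rate k = Gd⁴/(8D³·18) = 3.1096 N/mm
Working load F = kδ = 3.1096·29 = 90.18 N
C = 6.3/1.08 = 5.8333; K_W = (4C−1)/(4C−4)+0.615/C = 1.2606
τ_max = K_W·8FD/(πd³) = 1.2606·1148.5 = 1447.8 MPa
τ_max ≤ 1550 MPa → acceptable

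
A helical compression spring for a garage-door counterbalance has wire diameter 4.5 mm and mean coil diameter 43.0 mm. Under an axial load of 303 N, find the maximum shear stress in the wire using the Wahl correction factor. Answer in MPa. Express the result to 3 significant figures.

419 MPa

Spring index C = D/d = 43.0/4.5 = 9.5556
K_W = (4C−1)/(4C−4) + 0.615/C = 37.222/34.222 + 0.0644 = 1.1520
τ₀ = 8FD/(πd³) = 8·303·43.0/(π·4.5³) = 104232/286.28 = 364.09 MPa
τ_max = K·τ₀ = 1.1520 × 364.09 = 419.44 MPa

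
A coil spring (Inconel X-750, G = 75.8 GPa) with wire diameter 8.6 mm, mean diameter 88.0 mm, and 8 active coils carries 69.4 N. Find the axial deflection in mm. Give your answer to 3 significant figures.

7.30 mm

k = Gd⁴/(8D³N_a) = (75.8×10³)(8.6⁴)/(8·88.0³·8) = 9.5068 N/mm
δ = F/k = 69.4 / 9.5068 = 7.3 mm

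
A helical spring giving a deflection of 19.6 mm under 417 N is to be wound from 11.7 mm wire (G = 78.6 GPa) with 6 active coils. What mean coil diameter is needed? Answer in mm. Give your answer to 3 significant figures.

Required rate k = F/δ = 417/19.6 = 21.276 N/mm
D = (Gd⁴/(8N_a·k))^(1/3) = (78.6×10³·11.7⁴/(8·6·21.276))^(1/3)
  = (1.44226e+06)^(1/3) = 112.9835 mm

113 mm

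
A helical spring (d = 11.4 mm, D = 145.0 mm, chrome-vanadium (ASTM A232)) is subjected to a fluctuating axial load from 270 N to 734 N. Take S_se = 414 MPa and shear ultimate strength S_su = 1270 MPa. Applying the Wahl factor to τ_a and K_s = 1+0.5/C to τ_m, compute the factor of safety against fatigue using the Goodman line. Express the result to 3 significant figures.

C = D/d = 145.0/11.4 = 12.7193; K_W = (4C−1)/(4C−4)+0.615/C = 1.1123; K_s = 1+0.5/C = 1.0393
F_a = (F_max−F_min)/2 = 232 N; F_m = (F_max+F_min)/2 = 502 N
τ_a = K_W·8F_aD/(πd³) = 1.1123 × 57.82 = 64.317 MPa
τ_m = K_s·8F_mD/(πd³) = 1.0393 × 125.11 = 130.03 MPa
Goodman: 1/n_f = τ_a/S_se + τ_m/S_su = 64.317/414 + 130.03/1270 = 0.15535 + 0.10239 = 0.25774
n_f = 1/0.25774 = 3.88

3.88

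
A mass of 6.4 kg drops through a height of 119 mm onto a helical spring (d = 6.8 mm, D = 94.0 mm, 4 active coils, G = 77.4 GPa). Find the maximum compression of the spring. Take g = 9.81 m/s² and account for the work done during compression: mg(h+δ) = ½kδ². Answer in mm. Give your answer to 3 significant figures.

k = Gd⁴/(8D³N_a) = (77.4×10³)(6.8⁴)/(8·94.0³·4) = 6.2265 N/mm
W = mg = 6.4 × 9.81 = 62.784 N
½kδ² − Wδ − Wh = 0 → δ = (W + √(W² + 2kWh))/k
δ = (62.784 + √(3941.8 + 93039.9))/6.2265 = (62.784 + 311.42)/6.2265 = 60.099 mm

60.1 mm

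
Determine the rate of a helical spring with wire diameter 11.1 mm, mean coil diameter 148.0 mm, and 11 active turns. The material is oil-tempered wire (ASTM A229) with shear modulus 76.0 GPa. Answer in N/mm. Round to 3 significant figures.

k = Gd⁴/(8D³N_a) = (76.0×10³ × 11.1⁴) / (8 × 148.0³ × 11)
  = 1.15373e+09 / 2.85278e+08 = 4.0442 N/mm

4.04 N/mm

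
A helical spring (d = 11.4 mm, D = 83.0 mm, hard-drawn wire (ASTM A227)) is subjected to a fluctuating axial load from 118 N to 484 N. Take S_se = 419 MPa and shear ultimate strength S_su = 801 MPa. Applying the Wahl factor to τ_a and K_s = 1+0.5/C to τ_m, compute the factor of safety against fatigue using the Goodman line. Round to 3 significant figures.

C = D/d = 83.0/11.4 = 7.2807; K_W = (4C−1)/(4C−4)+0.615/C = 1.2039; K_s = 1+0.5/C = 1.0687
F_a = (F_max−F_min)/2 = 183 N; F_m = (F_max+F_min)/2 = 301 N
τ_a = K_W·8F_aD/(πd³) = 1.2039 × 26.107 = 31.43 MPa
τ_m = K_s·8F_mD/(πd³) = 1.0687 × 42.941 = 45.89 MPa
Goodman: 1/n_f = τ_a/S_se + τ_m/S_su = 31.43/419 + 45.89/801 = 0.07501 + 0.05729 = 0.1323
n_f = 1/0.1323 = 7.558

7.56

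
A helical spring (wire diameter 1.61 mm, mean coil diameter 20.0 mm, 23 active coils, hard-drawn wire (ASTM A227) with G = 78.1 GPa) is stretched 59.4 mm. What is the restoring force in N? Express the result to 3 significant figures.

21.2 N

k = Gd⁴/(8D³N_a) = (78.1×10³)(1.61⁴)/(8·20.0³·23) = 0.35649 N/mm
F = k·δ = 0.35649 × 59.4 = 21.175 N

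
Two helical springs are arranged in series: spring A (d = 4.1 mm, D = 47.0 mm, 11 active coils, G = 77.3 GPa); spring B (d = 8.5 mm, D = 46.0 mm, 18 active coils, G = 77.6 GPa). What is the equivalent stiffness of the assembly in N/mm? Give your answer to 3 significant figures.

2.21 N/mm

k_A = Gd⁴/(8D³N_a) = (77.3×10³)(4.1⁴)/(8·47.0³·11) = 2.3908 N/mm
k_B = Gd⁴/(8D³N_a) = (77.6×10³)(8.5⁴)/(8·46.0³·18) = 28.9 N/mm
Series: 1/k_eq = 1/2.3908 + 1/28.9 = 0.45288; k_eq = 2.2081 N/mm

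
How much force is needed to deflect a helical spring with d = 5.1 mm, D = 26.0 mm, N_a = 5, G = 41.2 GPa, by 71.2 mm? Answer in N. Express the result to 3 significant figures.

k = Gd⁴/(8D³N_a) = (41.2×10³)(5.1⁴)/(8·26.0³·5) = 39.646 N/mm
F = k·δ = 39.646 × 71.2 = 2822.8 N

2820 N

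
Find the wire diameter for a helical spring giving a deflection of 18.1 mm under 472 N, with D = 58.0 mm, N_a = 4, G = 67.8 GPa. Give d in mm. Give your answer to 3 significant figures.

7.00 mm

Required rate k = F/δ = 472/18.1 = 26.077 N/mm
d = (8D³N_a·k / G)^(1/4) = (8·58.0³·4·26.077 / (67.8×10³))^0.25
  = (2401.4)^0.25 = 7.0003 mm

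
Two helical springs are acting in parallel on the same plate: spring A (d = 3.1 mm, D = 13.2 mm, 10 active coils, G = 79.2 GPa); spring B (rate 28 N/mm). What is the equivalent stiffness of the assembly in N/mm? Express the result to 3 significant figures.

67.8 N/mm

k_A = Gd⁴/(8D³N_a) = (79.2×10³)(3.1⁴)/(8·13.2³·10) = 39.752 N/mm
Parallel: k_eq = 39.752 + 28 = 67.752 N/mm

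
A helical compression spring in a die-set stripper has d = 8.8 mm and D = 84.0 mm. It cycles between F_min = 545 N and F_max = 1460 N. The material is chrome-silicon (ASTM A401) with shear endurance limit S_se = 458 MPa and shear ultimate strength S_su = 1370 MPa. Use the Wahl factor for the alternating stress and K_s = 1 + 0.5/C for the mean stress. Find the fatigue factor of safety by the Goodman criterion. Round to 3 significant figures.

C = D/d = 84.0/8.8 = 9.5455; K_W = (4C−1)/(4C−4)+0.615/C = 1.1522; K_s = 1+0.5/C = 1.0524
F_a = (F_max−F_min)/2 = 457.5 N; F_m = (F_max+F_min)/2 = 1002.5 N
τ_a = K_W·8F_aD/(πd³) = 1.1522 × 143.6 = 165.46 MPa
τ_m = K_s·8F_mD/(πd³) = 1.0524 × 314.67 = 331.15 MPa
Goodman: 1/n_f = τ_a/S_se + τ_m/S_su = 165.46/458 + 331.15/1370 = 0.36126 + 0.24172 = 0.60298
n_f = 1/0.60298 = 1.658

1.66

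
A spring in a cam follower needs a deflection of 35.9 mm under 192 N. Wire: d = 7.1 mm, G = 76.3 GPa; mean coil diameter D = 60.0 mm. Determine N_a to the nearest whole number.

21

Required rate k = F/δ = 192/35.9 = 5.3482 N/mm
N_a = Gd⁴/(8D³k) = (76.3×10³ × 7.1⁴)/(8 × 60.0³ × 5.3482)
    = 1.93891e+08 / 9.24167e+06 = 20.98 → 21 coils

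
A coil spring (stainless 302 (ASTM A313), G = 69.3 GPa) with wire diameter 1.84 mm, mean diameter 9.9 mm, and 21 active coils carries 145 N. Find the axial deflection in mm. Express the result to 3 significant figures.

k = Gd⁴/(8D³N_a) = (69.3×10³)(1.84⁴)/(8·9.9³·21) = 4.8729 N/mm
δ = F/k = 145 / 4.8729 = 29.756 mm

29.8 mm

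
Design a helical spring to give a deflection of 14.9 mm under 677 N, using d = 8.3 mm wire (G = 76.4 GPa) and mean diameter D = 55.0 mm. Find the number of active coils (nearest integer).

6

Required rate k = F/δ = 677/14.9 = 45.436 N/mm
N_a = Gd⁴/(8D³k) = (76.4×10³ × 8.3⁴)/(8 × 55.0³ × 45.436)
    = 3.62582e+08 / 6.04756e+07 = 5.995 → 6 coils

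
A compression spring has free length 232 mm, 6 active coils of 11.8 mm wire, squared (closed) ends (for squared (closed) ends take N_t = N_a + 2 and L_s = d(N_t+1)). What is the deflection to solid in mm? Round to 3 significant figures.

126 mm

N_t = 8; L_s = 11.8·9 = 106.2 mm
δ_solid = L₀ − L_s = 232 − 106.2 = 125.8 mm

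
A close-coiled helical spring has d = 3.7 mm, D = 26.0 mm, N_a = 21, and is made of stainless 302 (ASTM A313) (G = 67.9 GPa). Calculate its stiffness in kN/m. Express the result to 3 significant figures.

4.31 kN/m

k = Gd⁴/(8D³N_a) = (67.9×10³ × 3.7⁴) / (8 × 26.0³ × 21)
  = 1.27256e+07 / 2.95277e+06 = 4.3097 N/mm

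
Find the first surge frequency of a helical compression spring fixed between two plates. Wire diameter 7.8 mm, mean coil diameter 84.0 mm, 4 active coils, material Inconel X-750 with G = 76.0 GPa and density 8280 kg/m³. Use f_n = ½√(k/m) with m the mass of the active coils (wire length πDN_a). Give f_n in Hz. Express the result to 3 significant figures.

94.2 Hz

k = Gd⁴/(8D³N_a) = (76.0×10³)(7.8⁴)/(8·84.0³·4) = 14.832 N/mm = 14832 N/m
Wire length L = πDN_a = π·84.0·4 = 1055.6 mm
m = ρ·(πd²/4)·L = 8280 × 47.784×10⁻⁶ m² × 1.0556 m = 0.41764 kg
f_n = ½√(k/m) = 0.5·√(14832/0.41764) = 0.5·√(35514) = 94.226 Hz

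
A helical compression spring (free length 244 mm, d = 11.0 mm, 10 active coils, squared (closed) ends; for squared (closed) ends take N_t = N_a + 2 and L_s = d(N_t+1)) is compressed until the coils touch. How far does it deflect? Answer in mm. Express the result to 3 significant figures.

N_t = 12; L_s = 11.0·13 = 143 mm
δ_solid = L₀ − L_s = 244 − 143 = 101 mm

101 mm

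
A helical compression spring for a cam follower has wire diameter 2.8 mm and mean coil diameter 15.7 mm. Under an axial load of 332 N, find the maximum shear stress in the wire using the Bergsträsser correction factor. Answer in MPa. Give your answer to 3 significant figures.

Spring index C = D/d = 15.7/2.8 = 5.6071
K_B = (4C+2)/(4C−3) = 24.429/19.429 = 1.2574
τ₀ = 8FD/(πd³) = 8·332·15.7/(π·2.8³) = 41699.2/68.964 = 604.65 MPa
τ_max = K·τ₀ = 1.2574 × 604.65 = 760.26 MPa

760 MPa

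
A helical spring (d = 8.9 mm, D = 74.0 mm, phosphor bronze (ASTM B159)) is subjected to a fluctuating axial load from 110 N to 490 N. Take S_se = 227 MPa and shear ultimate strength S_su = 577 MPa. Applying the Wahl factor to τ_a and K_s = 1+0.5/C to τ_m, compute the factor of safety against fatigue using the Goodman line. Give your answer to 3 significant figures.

2.44

C = D/d = 74.0/8.9 = 8.3146; K_W = (4C−1)/(4C−4)+0.615/C = 1.1765; K_s = 1+0.5/C = 1.0601
F_a = (F_max−F_min)/2 = 190 N; F_m = (F_max+F_min)/2 = 300 N
τ_a = K_W·8F_aD/(πd³) = 1.1765 × 50.787 = 59.751 MPa
τ_m = K_s·8F_mD/(πd³) = 1.0601 × 80.191 = 85.013 MPa
Goodman: 1/n_f = τ_a/S_se + τ_m/S_su = 59.751/227 + 85.013/577 = 0.26322 + 0.14734 = 0.41056
n_f = 1/0.41056 = 2.436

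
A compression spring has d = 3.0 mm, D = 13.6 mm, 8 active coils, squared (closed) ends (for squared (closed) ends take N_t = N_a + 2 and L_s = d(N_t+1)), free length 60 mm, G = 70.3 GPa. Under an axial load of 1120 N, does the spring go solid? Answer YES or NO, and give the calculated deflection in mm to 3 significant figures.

k = Gd⁴/(8D³N_a) = (70.3×10³)(3.0⁴)/(8·13.6³·8) = 35.371 N/mm
N_t = 10; L_s = 3.0·11 = 33 mm; δ_solid = L₀ − L_s = 60 − 33 = 27 mm
δ = F/k = 1120/35.371 = 31.665 mm
δ ≥ δ_solid → spring goes solid

YES, δ = 31.7 mm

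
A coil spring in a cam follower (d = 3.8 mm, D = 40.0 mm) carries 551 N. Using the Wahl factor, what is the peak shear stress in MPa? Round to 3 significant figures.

Spring index C = D/d = 40.0/3.8 = 10.5263
K_W = (4C−1)/(4C−4) + 0.615/C = 41.105/38.105 + 0.0584 = 1.1372
τ₀ = 8FD/(πd³) = 8·551·40.0/(π·3.8³) = 176320/172.39 = 1022.8 MPa
τ_max = K·τ₀ = 1.1372 × 1022.8 = 1163.1 MPa

1160 MPa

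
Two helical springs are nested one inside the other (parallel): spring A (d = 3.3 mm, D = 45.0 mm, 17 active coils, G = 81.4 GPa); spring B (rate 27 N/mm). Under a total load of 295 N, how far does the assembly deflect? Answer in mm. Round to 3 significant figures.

k_A = Gd⁴/(8D³N_a) = (81.4×10³)(3.3⁴)/(8·45.0³·17) = 0.77894 N/mm
Parallel: k_eq = 0.77894 + 27 = 27.779 N/mm
δ = F/k_eq = 295/27.779 = 10.62 mm

10.6 mm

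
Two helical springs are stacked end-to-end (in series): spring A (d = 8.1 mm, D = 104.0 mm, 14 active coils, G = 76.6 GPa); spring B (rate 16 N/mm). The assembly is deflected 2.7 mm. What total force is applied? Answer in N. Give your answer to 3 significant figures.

k_A = Gd⁴/(8D³N_a) = (76.6×10³)(8.1⁴)/(8·104.0³·14) = 2.6173 N/mm
Series: 1/k_eq = 1/2.6173 + 1/16 = 0.44458; k_eq = 2.2493 N/mm
F = k_eq·δ = 2.2493·2.7 = 6.0732 N

6.07 N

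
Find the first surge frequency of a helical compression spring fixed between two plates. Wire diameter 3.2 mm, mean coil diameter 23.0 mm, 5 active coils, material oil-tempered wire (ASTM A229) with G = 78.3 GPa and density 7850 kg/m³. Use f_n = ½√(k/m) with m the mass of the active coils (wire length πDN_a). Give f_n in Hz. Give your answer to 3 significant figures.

k = Gd⁴/(8D³N_a) = (78.3×10³)(3.2⁴)/(8·23.0³·5) = 16.87 N/mm = 16870 N/m
Wire length L = πDN_a = π·23.0·5 = 361.28 mm
m = ρ·(πd²/4)·L = 7850 × 8.0425×10⁻⁶ m² × 0.36128 m = 0.022809 kg
f_n = ½√(k/m) = 0.5·√(16870/0.022809) = 0.5·√(7.3962e+05) = 430.01 Hz

430 Hz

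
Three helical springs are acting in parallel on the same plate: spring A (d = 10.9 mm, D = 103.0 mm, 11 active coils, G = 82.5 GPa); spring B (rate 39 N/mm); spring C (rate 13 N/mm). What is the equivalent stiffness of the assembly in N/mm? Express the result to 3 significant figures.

k_A = Gd⁴/(8D³N_a) = (82.5×10³)(10.9⁴)/(8·103.0³·11) = 12.111 N/mm
Parallel: k_eq = 12.111 + 39 + 13 = 64.111 N/mm

64.1 N/mm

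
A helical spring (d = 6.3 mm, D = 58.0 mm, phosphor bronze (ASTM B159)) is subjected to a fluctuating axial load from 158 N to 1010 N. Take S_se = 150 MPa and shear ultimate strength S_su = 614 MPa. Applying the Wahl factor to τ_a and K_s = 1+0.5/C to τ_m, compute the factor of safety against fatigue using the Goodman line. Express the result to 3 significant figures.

C = D/d = 58.0/6.3 = 9.2063; K_W = (4C−1)/(4C−4)+0.615/C = 1.1582; K_s = 1+0.5/C = 1.0543
F_a = (F_max−F_min)/2 = 426 N; F_m = (F_max+F_min)/2 = 584 N
τ_a = K_W·8F_aD/(πd³) = 1.1582 × 251.63 = 291.43 MPa
τ_m = K_s·8F_mD/(πd³) = 1.0543 × 344.95 = 363.69 MPa
Goodman: 1/n_f = τ_a/S_se + τ_m/S_su = 291.43/150 + 363.69/614 = 1.94288 + 0.59232 = 2.5352
n_f = 1/2.5352 = 0.3944

0.394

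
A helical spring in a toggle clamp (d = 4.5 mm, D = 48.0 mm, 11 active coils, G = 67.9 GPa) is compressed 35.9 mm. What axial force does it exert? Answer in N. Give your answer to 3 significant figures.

k = Gd⁴/(8D³N_a) = (67.9×10³)(4.5⁴)/(8·48.0³·11) = 2.861 N/mm
F = k·δ = 2.861 × 35.9 = 102.71 N

103 N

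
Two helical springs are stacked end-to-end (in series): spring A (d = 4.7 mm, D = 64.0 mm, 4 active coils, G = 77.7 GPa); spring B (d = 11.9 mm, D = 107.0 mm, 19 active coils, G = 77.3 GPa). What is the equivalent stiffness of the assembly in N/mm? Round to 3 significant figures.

2.93 N/mm

k_A = Gd⁴/(8D³N_a) = (77.7×10³)(4.7⁴)/(8·64.0³·4) = 4.5198 N/mm
k_B = Gd⁴/(8D³N_a) = (77.3×10³)(11.9⁴)/(8·107.0³·19) = 8.3248 N/mm
Series: 1/k_eq = 1/4.5198 + 1/8.3248 = 0.34137; k_eq = 2.9294 N/mm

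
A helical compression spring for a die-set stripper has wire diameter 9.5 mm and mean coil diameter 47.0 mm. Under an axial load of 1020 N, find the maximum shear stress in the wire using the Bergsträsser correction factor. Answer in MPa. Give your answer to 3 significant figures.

185 MPa

Spring index C = D/d = 47.0/9.5 = 4.9474
K_B = (4C+2)/(4C−3) = 21.789/16.789 = 1.2978
τ₀ = 8FD/(πd³) = 8·1020·47.0/(π·9.5³) = 383520/2693.5 = 142.39 MPa
τ_max = K·τ₀ = 1.2978 × 142.39 = 184.79 MPa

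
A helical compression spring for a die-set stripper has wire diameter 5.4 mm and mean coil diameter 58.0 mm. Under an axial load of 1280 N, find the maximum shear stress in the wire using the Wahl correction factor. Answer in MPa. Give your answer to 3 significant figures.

Spring index C = D/d = 58.0/5.4 = 10.7407
K_W = (4C−1)/(4C−4) + 0.615/C = 41.963/38.963 + 0.0573 = 1.1343
τ₀ = 8FD/(πd³) = 8·1280·58.0/(π·5.4³) = 593920/494.69 = 1200.6 MPa
τ_max = K·τ₀ = 1.1343 × 1200.6 = 1361.8 MPa

1360 MPa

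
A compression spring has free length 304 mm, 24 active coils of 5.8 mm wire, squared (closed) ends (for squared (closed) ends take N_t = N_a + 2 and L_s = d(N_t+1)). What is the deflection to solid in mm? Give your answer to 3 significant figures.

147 mm

N_t = 26; L_s = 5.8·27 = 156.6 mm
δ_solid = L₀ − L_s = 304 − 156.6 = 147.4 mm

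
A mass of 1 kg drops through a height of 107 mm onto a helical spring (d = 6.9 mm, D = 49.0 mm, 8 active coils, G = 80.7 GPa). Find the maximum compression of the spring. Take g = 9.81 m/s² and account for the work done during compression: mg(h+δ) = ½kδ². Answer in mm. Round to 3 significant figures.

9.71 mm

k = Gd⁴/(8D³N_a) = (80.7×10³)(6.9⁴)/(8·49.0³·8) = 24.294 N/mm
W = mg = 1 × 9.81 = 9.81 N
½kδ² − Wδ − Wh = 0 → δ = (W + √(W² + 2kWh))/k
δ = (9.81 + √(96.236 + 51001.7))/24.294 = (9.81 + 226.05)/24.294 = 9.7084 mm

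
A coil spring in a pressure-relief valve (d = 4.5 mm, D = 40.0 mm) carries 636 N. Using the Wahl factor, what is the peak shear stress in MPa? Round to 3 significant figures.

Spring index C = D/d = 40.0/4.5 = 8.8889
K_W = (4C−1)/(4C−4) + 0.615/C = 34.556/31.556 + 0.0692 = 1.1643
τ₀ = 8FD/(πd³) = 8·636·40.0/(π·4.5³) = 203520/286.28 = 710.92 MPa
τ_max = K·τ₀ = 1.1643 × 710.92 = 827.69 MPa

828 MPa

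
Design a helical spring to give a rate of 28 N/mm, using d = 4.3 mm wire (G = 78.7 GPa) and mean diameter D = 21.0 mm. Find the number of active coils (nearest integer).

13

N_a = Gd⁴/(8D³k) = (78.7×10³ × 4.3⁴)/(8 × 21.0³ × 28)
    = 2.6906e+07 / 2.07446e+06 = 12.97 → 13 coils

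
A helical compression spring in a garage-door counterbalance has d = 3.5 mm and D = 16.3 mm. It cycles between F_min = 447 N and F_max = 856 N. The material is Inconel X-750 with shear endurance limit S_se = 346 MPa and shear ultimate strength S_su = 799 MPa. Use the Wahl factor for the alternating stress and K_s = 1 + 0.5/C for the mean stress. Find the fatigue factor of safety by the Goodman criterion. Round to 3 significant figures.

C = D/d = 16.3/3.5 = 4.6571; K_W = (4C−1)/(4C−4)+0.615/C = 1.3371; K_s = 1+0.5/C = 1.1074
F_a = (F_max−F_min)/2 = 204.5 N; F_m = (F_max+F_min)/2 = 651.5 N
τ_a = K_W·8F_aD/(πd³) = 1.3371 × 197.98 = 264.72 MPa
τ_m = K_s·8F_mD/(πd³) = 1.1074 × 630.72 = 698.44 MPa
Goodman: 1/n_f = τ_a/S_se + τ_m/S_su = 264.72/346 + 698.44/799 = 0.76510 + 0.87414 = 1.6392
n_f = 1/1.6392 = 0.61

0.610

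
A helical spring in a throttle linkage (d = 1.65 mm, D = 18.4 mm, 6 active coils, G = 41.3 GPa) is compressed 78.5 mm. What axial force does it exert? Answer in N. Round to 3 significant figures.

80.4 N

k = Gd⁴/(8D³N_a) = (41.3×10³)(1.65⁴)/(8·18.4³·6) = 1.0237 N/mm
F = k·δ = 1.0237 × 78.5 = 80.364 N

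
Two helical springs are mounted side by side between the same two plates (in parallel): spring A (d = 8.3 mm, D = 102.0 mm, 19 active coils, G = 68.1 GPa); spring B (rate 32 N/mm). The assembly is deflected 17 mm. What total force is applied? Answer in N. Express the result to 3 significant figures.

578 N

k_A = Gd⁴/(8D³N_a) = (68.1×10³)(8.3⁴)/(8·102.0³·19) = 2.0036 N/mm
Parallel: k_eq = 2.0036 + 32 = 34.004 N/mm
F = k_eq·δ = 34.004·17 = 578.06 N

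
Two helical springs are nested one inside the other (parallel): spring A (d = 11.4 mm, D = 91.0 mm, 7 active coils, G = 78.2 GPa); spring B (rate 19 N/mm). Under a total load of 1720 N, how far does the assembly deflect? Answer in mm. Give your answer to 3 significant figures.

k_A = Gd⁴/(8D³N_a) = (78.2×10³)(11.4⁴)/(8·91.0³·7) = 31.298 N/mm
Parallel: k_eq = 31.298 + 19 = 50.298 N/mm
δ = F/k_eq = 1720/50.298 = 34.196 mm

34.2 mm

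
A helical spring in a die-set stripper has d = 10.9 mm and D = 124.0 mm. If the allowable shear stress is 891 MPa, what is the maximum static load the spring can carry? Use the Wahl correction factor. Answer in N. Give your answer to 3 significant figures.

C = D/d = 124.0/10.9 = 11.3761
K_W = (4C−1)/(4C−4) + 0.615/C = 44.505/41.505 + 0.0541 = 1.1263
τ_max = K·8FD/(πd³) → F_max = τ_allow·πd³/(8DK)
F_max = 891·π·10.9³/(8·124.0·1.1263) = 3.625e+06/1117.3 = 3244.3 N

3240 N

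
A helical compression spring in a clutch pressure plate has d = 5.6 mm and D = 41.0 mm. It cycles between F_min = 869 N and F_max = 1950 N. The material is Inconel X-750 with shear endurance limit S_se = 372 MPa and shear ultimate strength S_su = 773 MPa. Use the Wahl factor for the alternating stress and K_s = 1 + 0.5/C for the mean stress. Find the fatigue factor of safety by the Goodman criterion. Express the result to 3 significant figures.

C = D/d = 41.0/5.6 = 7.3214; K_W = (4C−1)/(4C−4)+0.615/C = 1.2026; K_s = 1+0.5/C = 1.0683
F_a = (F_max−F_min)/2 = 540.5 N; F_m = (F_max+F_min)/2 = 1409.5 N
τ_a = K_W·8F_aD/(πd³) = 1.2026 × 321.33 = 386.45 MPa
τ_m = K_s·8F_mD/(πd³) = 1.0683 × 837.96 = 895.19 MPa
Goodman: 1/n_f = τ_a/S_se + τ_m/S_su = 386.45/372 + 895.19/773 = 1.03884 + 1.15807 = 2.1969
n_f = 1/2.1969 = 0.4552

0.455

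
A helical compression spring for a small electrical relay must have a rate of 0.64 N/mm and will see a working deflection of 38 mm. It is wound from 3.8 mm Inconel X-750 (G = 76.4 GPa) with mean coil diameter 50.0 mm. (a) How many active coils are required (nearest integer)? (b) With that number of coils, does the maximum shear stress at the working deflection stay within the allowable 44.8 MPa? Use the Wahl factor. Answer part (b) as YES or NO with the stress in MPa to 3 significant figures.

(a) 25 coils; (b) NO, τ_max = 62.3 MPa

N_a = Gd⁴/(8D³k) = (76.4×10³)(3.8⁴)/(8·50.0³·0.64) = 24.89 → N_a = 25
Actual rate k = Gd⁴/(8D³·25) = 0.63722 N/mm
Working load F = kδ = 0.63722·38 = 24.214 N
C = 50.0/3.8 = 13.1579; K_W = (4C−1)/(4C−4)+0.615/C = 1.1084
τ_max = K_W·8FD/(πd³) = 1.1084·56.186 = 62.279 MPa
τ_max > 44.8 MPa → exceeds allowable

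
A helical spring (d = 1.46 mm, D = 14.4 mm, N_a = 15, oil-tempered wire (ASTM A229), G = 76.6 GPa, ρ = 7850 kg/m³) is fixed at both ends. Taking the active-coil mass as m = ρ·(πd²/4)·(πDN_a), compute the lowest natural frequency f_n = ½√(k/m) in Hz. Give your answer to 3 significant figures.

165 Hz

k = Gd⁴/(8D³N_a) = (76.6×10³)(1.46⁴)/(8·14.4³·15) = 0.97134 N/mm = 971.34 N/m
Wire length L = πDN_a = π·14.4·15 = 678.58 mm
m = ρ·(πd²/4)·L = 7850 × 1.6742×10⁻⁶ m² × 0.67858 m = 0.008918 kg
f_n = ½√(k/m) = 0.5·√(971.34/0.008918) = 0.5·√(1.0892e+05) = 165.01 Hz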